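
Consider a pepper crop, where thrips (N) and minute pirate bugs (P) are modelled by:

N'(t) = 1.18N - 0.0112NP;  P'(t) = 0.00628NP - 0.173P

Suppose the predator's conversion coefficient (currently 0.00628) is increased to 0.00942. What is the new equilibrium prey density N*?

N* ≈ 18.4

At the interior fixed point, setting dP/dt = 0 with P > 0 fixes N* = (predator death rate)/(NP coefficient) — independent of the other coefficients.
With the change, N* = 0.173/0.00942 = 18.4; it falls from 27.5.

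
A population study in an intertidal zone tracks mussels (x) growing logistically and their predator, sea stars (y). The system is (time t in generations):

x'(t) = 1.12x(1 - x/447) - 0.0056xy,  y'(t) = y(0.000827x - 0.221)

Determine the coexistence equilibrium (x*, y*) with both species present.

x* ≈ 267, y* ≈ 80.4

From dy/dt = 0 with y > 0: 0.000827x* = 0.221, so x* = 267.
Substitute into dx/dt = 0: 1.12(1 - 267/447) = 0.0056y*.
The bracket is 0.402, giving y* = 0.45/0.0056 = 80.4.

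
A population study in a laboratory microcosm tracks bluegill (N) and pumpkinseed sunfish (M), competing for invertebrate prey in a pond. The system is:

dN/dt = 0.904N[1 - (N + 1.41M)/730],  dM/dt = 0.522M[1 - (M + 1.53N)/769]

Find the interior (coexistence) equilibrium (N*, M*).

N* ≈ 306, M* ≈ 301

Setting both brackets to zero gives the nullclines N + 1.41M = 730 and 1.53N + M = 769.
Substituting M = 769 - 1.53N into the first: N(1 - 1.41·1.53) = 730 - 1.41·769.
So N* = -354/-1.16 = 306, and then M* = 769 - 1.53·306 = 301.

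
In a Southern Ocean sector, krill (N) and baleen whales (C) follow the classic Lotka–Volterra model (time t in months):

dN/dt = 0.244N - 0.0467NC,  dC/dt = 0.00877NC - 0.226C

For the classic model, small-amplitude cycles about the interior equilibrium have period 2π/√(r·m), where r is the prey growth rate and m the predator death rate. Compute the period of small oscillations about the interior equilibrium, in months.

T ≈ 26.8 months

Here r = 0.244 and m = 0.226, so r·m = 0.0551.
ω = √0.0551 = 0.235 per month, hence T = 2π/ω ≈ 26.8 months.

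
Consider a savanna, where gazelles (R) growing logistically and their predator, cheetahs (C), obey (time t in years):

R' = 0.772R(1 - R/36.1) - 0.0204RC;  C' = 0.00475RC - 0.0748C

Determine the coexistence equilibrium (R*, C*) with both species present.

From dC/dt = 0 with C > 0: 0.00475R* = 0.0748, so R* = 15.7.
Substitute into dR/dt = 0: 0.772(1 - 15.7/36.1) = 0.0204C*.
The bracket is 0.564, giving C* = 0.435/0.0204 = 21.3.

R* ≈ 15.7, C* ≈ 21.3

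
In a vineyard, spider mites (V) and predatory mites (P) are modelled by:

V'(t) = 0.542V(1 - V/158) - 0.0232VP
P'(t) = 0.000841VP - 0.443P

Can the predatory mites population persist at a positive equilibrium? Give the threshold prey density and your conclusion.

The predator equation gives dP/dt > 0 only when V > 0.443/0.000841 = 527.
Without the predator, V → K = 158. Since 158 < 527, the predator cannot invade.

Threshold V = 527; K < 527, so no, the predator goes extinct.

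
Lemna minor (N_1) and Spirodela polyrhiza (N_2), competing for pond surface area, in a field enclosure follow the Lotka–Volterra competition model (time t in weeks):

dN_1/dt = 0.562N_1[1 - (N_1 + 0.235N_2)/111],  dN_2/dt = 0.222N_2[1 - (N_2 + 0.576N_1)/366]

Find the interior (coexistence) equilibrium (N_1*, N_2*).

Setting both brackets to zero gives the nullclines N_1 + 0.235N_2 = 111 and 0.576N_1 + N_2 = 366.
Substituting N_2 = 366 - 0.576N_1 into the first: N_1(1 - 0.235·0.576) = 111 - 0.235·366.
So N_1* = 25/0.865 = 28.9, and then N_2* = 366 - 0.576·28.9 = 349.

N_1* ≈ 28.9, N_2* ≈ 349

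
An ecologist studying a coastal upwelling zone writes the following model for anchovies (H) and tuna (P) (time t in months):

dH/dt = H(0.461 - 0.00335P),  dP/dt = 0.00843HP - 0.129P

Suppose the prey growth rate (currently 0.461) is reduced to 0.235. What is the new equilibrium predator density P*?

At the interior fixed point, setting dH/dt = 0 with H > 0 fixes P* = (prey growth rate)/(HP coefficient) — independent of the other coefficients.
With the change, P* = 0.235/0.00335 = 70.1; it falls from 138.

P* ≈ 70.1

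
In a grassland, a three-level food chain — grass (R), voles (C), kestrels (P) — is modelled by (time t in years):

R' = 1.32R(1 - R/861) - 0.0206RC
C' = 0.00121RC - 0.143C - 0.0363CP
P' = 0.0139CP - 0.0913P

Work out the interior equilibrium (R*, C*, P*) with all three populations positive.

From dP/dt = 0: 0.0139C* = 0.0913, so C* = 6.57.
From dR/dt = 0: 1.32(1 - R*/861) = 0.0206·6.57, giving R* = 861·(1 - 0.103) = 773.
From dC/dt = 0: 0.00121·773 - 0.143 = 0.0363P*, so P* = 0.792/0.0363 = 21.8.

R* ≈ 773, C* ≈ 6.57, P* ≈ 21.8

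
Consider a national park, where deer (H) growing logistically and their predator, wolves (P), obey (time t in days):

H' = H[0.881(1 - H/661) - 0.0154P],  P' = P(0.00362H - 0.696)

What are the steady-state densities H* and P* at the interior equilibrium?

From dP/dt = 0 with P > 0: 0.00362H* = 0.696, so H* = 192.
Substitute into dH/dt = 0: 0.881(1 - 192/661) = 0.0154P*.
The bracket is 0.709, giving P* = 0.625/0.0154 = 40.6.

H* ≈ 192, P* ≈ 40.6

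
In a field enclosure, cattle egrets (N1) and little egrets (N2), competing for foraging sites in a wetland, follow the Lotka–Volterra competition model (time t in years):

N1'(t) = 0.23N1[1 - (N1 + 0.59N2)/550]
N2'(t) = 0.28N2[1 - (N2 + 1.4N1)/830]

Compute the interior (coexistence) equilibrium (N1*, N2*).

Setting both brackets to zero gives the nullclines N1 + 0.59N2 = 550 and 1.4N1 + N2 = 830.
Substituting N2 = 830 - 1.4N1 into the first: N1(1 - 0.59·1.4) = 550 - 0.59·830.
So N1* = 60.3/0.174 = 347, and then N2* = 830 - 1.4·347 = 345.

N1* ≈ 347, N2* ≈ 345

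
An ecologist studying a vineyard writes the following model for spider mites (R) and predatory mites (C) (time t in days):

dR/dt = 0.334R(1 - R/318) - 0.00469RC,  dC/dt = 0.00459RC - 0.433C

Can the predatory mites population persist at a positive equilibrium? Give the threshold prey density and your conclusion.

Threshold R = 94.3; K > 94.3, so yes, the predator persists.

The predator equation gives dC/dt > 0 only when R > 0.433/0.00459 = 94.3.
Without the predator, R → K = 318. Since 318 > 94.3, the predator can invade and persist.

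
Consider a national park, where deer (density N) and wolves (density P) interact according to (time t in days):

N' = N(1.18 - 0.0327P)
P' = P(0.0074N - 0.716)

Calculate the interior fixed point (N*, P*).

Set dP/dt = 0 with P > 0: 0.0074N - 0.716 = 0, so N* = 0.716/0.0074 = 96.8.
Set dN/dt = 0 with N > 0: 1.18 - 0.0327P = 0, so P* = 1.18/0.0327 = 36.1.

N* ≈ 96.8, P* ≈ 36.1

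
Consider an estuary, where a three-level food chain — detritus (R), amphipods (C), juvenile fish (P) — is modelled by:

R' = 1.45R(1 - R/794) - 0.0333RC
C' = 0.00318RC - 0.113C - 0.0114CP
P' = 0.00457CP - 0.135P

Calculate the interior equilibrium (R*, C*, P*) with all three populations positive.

R* ≈ 255, C* ≈ 29.5, P* ≈ 61.3

From dP/dt = 0: 0.00457C* = 0.135, so C* = 29.5.
From dR/dt = 0: 1.45(1 - R*/794) = 0.0333·29.5, giving R* = 794·(1 - 0.678) = 255.
From dC/dt = 0: 0.00318·255 - 0.113 = 0.0114P*, so P* = 0.699/0.0114 = 61.3.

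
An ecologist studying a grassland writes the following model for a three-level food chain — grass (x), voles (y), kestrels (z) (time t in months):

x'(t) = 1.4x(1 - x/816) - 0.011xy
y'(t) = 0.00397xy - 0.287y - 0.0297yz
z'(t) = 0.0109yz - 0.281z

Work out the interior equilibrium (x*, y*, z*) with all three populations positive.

x* ≈ 651, y* ≈ 25.8, z* ≈ 77.3

From dz/dt = 0: 0.0109y* = 0.281, so y* = 25.8.
From dx/dt = 0: 1.4(1 - x*/816) = 0.011·25.8, giving x* = 816·(1 - 0.203) = 651.
From dy/dt = 0: 0.00397·651 - 0.287 = 0.0297z*, so z* = 2.3/0.0297 = 77.3.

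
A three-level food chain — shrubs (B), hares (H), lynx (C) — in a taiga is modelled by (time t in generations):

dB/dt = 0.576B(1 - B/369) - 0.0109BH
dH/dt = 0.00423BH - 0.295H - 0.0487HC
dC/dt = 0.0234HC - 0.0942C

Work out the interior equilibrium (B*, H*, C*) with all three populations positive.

From dC/dt = 0: 0.0234H* = 0.0942, so H* = 4.03.
From dB/dt = 0: 0.576(1 - B*/369) = 0.0109·4.03, giving B* = 369·(1 - 0.0762) = 341.
From dH/dt = 0: 0.00423·341 - 0.295 = 0.0487C*, so C* = 1.15/0.0487 = 23.6.

B* ≈ 341, H* ≈ 4.03, C* ≈ 23.6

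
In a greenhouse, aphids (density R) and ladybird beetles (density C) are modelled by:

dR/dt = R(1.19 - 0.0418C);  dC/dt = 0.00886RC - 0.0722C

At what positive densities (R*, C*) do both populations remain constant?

Set dC/dt = 0 with C > 0: 0.00886R - 0.0722 = 0, so R* = 0.0722/0.00886 = 8.15.
Set dR/dt = 0 with R > 0: 1.19 - 0.0418C = 0, so C* = 1.19/0.0418 = 28.5.

R* ≈ 8.15, C* ≈ 28.5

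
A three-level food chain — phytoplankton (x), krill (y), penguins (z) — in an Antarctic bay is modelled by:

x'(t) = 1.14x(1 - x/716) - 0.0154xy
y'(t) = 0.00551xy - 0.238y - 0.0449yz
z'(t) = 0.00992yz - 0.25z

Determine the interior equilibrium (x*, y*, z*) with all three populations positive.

x* ≈ 472, y* ≈ 25.2, z* ≈ 52.7

From dz/dt = 0: 0.00992y* = 0.25, so y* = 25.2.
From dx/dt = 0: 1.14(1 - x*/716) = 0.0154·25.2, giving x* = 716·(1 - 0.34) = 472.
From dy/dt = 0: 0.00551·472 - 0.238 = 0.0449z*, so z* = 2.36/0.0449 = 52.7.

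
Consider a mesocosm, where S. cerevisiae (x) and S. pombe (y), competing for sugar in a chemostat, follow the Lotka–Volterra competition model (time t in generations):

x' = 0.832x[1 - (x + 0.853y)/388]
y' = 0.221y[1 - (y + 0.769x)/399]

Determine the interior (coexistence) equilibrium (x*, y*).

Setting both brackets to zero gives the nullclines x + 0.853y = 388 and 0.769x + y = 399.
Substituting y = 399 - 0.769x into the first: x(1 - 0.853·0.769) = 388 - 0.853·399.
So x* = 47.7/0.344 = 139, and then y* = 399 - 0.769·139 = 292.

x* ≈ 139, y* ≈ 292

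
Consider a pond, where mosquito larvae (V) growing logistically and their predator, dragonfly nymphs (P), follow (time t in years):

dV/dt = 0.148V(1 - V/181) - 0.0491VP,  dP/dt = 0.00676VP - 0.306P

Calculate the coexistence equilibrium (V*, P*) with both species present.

V* ≈ 45.3, P* ≈ 2.26

From dP/dt = 0 with P > 0: 0.00676V* = 0.306, so V* = 45.3.
Substitute into dV/dt = 0: 0.148(1 - 45.3/181) = 0.0491P*.
The bracket is 0.75, giving P* = 0.111/0.0491 = 2.26.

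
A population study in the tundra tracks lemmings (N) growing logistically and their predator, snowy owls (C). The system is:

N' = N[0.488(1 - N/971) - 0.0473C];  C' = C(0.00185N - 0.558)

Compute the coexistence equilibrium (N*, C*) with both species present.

N* ≈ 302, C* ≈ 7.11

From dC/dt = 0 with C > 0: 0.00185N* = 0.558, so N* = 302.
Substitute into dN/dt = 0: 0.488(1 - 302/971) = 0.0473C*.
The bracket is 0.689, giving C* = 0.336/0.0473 = 7.11.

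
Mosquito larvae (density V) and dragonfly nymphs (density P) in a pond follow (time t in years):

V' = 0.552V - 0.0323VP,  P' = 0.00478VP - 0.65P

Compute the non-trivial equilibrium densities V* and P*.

Set dP/dt = 0 with P > 0: 0.00478V - 0.65 = 0, so V* = 0.65/0.00478 = 136.
Set dV/dt = 0 with V > 0: 0.552 - 0.0323P = 0, so P* = 0.552/0.0323 = 17.1.

V* ≈ 136, P* ≈ 17.1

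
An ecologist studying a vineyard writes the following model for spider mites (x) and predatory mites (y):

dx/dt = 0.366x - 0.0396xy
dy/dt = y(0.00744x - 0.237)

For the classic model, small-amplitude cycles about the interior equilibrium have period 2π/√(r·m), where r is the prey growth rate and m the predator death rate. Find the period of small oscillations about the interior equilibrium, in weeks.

Here r = 0.366 and m = 0.237, so r·m = 0.0867.
ω = √0.0867 = 0.295 per week, hence T = 2π/ω ≈ 21.3 weeks.

T ≈ 21.3 weeks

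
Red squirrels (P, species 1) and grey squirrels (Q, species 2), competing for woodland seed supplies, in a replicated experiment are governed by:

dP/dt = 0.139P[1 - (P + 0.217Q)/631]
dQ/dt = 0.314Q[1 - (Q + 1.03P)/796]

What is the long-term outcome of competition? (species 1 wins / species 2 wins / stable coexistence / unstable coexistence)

Compare the nullcline intercepts: K1/α12 = 631/0.217 = 2910 > K2 = 796; K2/α21 = 796/1.03 = 773 > K1 = 631.
Since both inequalities hold, each species can invade when rare, so the interior equilibrium is stable.

stable coexistence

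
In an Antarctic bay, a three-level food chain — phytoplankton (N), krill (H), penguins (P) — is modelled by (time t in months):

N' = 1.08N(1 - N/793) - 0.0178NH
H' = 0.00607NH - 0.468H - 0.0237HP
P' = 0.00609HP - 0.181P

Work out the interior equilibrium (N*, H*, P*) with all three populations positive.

From dP/dt = 0: 0.00609H* = 0.181, so H* = 29.7.
From dN/dt = 0: 1.08(1 - N*/793) = 0.0178·29.7, giving N* = 793·(1 - 0.49) = 405.
From dH/dt = 0: 0.00607·405 - 0.468 = 0.0237P*, so P* = 1.99/0.0237 = 83.9.

N* ≈ 405, H* ≈ 29.7, P* ≈ 83.9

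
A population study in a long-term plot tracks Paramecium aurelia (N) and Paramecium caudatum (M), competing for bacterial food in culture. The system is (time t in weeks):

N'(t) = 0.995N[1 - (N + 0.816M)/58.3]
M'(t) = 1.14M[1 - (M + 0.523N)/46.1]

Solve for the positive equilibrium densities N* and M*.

Setting both brackets to zero gives the nullclines N + 0.816M = 58.3 and 0.523N + M = 46.1.
Substituting M = 46.1 - 0.523N into the first: N(1 - 0.816·0.523) = 58.3 - 0.816·46.1.
So N* = 20.7/0.573 = 36.1, and then M* = 46.1 - 0.523·36.1 = 27.2.

N* ≈ 36.1, M* ≈ 27.2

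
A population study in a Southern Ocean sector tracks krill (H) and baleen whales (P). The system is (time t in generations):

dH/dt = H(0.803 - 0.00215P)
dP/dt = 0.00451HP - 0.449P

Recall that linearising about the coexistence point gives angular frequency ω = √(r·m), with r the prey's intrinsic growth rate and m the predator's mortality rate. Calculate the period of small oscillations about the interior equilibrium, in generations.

Here r = 0.803 and m = 0.449, so r·m = 0.361.
ω = √0.361 = 0.6 per generation, hence T = 2π/ω ≈ 10.5 generations.

T ≈ 10.5 generations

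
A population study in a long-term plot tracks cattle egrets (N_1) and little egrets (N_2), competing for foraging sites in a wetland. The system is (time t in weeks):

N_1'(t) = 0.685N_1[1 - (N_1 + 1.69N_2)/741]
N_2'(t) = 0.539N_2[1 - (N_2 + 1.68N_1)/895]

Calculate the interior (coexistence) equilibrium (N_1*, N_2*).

Setting both brackets to zero gives the nullclines N_1 + 1.69N_2 = 741 and 1.68N_1 + N_2 = 895.
Substituting N_2 = 895 - 1.68N_1 into the first: N_1(1 - 1.69·1.68) = 741 - 1.69·895.
So N_1* = -772/-1.84 = 420, and then N_2* = 895 - 1.68·420 = 190.

N_1* ≈ 420, N_2* ≈ 190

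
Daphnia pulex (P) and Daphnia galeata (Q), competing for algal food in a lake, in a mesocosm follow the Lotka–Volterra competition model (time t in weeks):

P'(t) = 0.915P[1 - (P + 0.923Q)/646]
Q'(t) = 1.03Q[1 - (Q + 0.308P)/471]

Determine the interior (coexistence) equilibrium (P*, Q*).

Setting both brackets to zero gives the nullclines P + 0.923Q = 646 and 0.308P + Q = 471.
Substituting Q = 471 - 0.308P into the first: P(1 - 0.923·0.308) = 646 - 0.923·471.
So P* = 211/0.716 = 295, and then Q* = 471 - 0.308·295 = 380.

P* ≈ 295, Q* ≈ 380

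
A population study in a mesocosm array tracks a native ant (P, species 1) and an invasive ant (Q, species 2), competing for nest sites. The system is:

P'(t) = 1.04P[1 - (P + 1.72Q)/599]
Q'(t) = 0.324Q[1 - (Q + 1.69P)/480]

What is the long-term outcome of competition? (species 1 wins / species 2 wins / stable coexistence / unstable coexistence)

unstable coexistence (outcome depends on initial conditions)

Compare the nullcline intercepts: K1/α12 = 599/1.72 = 348 < K2 = 480; K2/α21 = 480/1.69 = 284 < K1 = 599.
Since both are reversed, neither can invade when rare; the interior point is a saddle.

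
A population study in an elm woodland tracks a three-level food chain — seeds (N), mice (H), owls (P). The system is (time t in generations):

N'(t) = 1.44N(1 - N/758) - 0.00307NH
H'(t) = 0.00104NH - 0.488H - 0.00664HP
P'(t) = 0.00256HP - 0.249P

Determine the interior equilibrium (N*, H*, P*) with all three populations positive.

From dP/dt = 0: 0.00256H* = 0.249, so H* = 97.3.
From dN/dt = 0: 1.44(1 - N*/758) = 0.00307·97.3, giving N* = 758·(1 - 0.207) = 601.
From dH/dt = 0: 0.00104·601 - 0.488 = 0.00664P*, so P* = 0.137/0.00664 = 20.6.

N* ≈ 601, H* ≈ 97.3, P* ≈ 20.6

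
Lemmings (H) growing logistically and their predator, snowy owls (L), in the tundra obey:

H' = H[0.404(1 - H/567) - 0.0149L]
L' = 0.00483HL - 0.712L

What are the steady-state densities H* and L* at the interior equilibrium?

From dL/dt = 0 with L > 0: 0.00483H* = 0.712, so H* = 147.
Substitute into dH/dt = 0: 0.404(1 - 147/567) = 0.0149L*.
The bracket is 0.74, giving L* = 0.299/0.0149 = 20.1.

H* ≈ 147, L* ≈ 20.1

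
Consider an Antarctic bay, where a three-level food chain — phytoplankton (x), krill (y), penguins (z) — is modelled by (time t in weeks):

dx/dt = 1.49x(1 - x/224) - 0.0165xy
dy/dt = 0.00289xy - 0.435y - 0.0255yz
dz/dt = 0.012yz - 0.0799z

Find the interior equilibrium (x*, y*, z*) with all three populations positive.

From dz/dt = 0: 0.012y* = 0.0799, so y* = 6.66.
From dx/dt = 0: 1.49(1 - x*/224) = 0.0165·6.66, giving x* = 224·(1 - 0.0737) = 207.
From dy/dt = 0: 0.00289·207 - 0.435 = 0.0255z*, so z* = 0.165/0.0255 = 6.46.

x* ≈ 207, y* ≈ 6.66, z* ≈ 6.46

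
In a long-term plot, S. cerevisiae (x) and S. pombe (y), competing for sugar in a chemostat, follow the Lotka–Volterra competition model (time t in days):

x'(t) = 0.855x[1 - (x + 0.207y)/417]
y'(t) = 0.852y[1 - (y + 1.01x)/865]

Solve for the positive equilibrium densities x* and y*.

Setting both brackets to zero gives the nullclines x + 0.207y = 417 and 1.01x + y = 865.
Substituting y = 865 - 1.01x into the first: x(1 - 0.207·1.01) = 417 - 0.207·865.
So x* = 238/0.791 = 301, and then y* = 865 - 1.01·301 = 561.

x* ≈ 301, y* ≈ 561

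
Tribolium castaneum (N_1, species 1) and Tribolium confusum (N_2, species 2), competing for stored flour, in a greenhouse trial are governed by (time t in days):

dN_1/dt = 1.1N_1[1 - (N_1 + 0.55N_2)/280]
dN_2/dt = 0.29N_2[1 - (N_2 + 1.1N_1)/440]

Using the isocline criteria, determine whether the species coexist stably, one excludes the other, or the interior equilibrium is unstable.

Compare the nullcline intercepts: K1/α12 = 280/0.55 = 509 > K2 = 440; K2/α21 = 440/1.1 = 400 > K1 = 280.
Since both inequalities hold, each species can invade when rare, so the interior equilibrium is stable.

stable coexistence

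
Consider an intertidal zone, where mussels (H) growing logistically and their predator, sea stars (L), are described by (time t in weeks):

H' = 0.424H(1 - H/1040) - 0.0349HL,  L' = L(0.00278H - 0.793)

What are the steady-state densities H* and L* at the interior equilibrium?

From dL/dt = 0 with L > 0: 0.00278H* = 0.793, so H* = 285.
Substitute into dH/dt = 0: 0.424(1 - 285/1040) = 0.0349L*.
The bracket is 0.726, giving L* = 0.308/0.0349 = 8.82.

H* ≈ 285, L* ≈ 8.82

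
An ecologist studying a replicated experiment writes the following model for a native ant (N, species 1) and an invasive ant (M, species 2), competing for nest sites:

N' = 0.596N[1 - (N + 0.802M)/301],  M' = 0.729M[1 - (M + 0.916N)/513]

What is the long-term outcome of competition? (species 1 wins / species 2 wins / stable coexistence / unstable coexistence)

Compare the nullcline intercepts: K1/α12 = 301/0.802 = 375 < K2 = 513; K2/α21 = 513/0.916 = 560 > K1 = 301.
Since the inequalities point opposite ways, species 2 can invade but species 1 cannot.

species 2 excludes species 1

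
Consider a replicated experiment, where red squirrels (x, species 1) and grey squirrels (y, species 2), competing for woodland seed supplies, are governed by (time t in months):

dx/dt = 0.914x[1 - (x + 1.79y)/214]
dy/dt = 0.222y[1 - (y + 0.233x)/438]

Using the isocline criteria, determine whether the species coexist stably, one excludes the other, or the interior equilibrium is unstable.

species 2 excludes species 1

Compare the nullcline intercepts: K1/α12 = 214/1.79 = 120 < K2 = 438; K2/α21 = 438/0.233 = 1880 > K1 = 214.
Since the inequalities point opposite ways, species 2 can invade but species 1 cannot.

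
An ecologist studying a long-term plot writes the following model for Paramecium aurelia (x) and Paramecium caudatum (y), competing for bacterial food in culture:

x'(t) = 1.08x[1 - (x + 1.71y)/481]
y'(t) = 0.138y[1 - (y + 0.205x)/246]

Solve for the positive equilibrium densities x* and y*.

Setting both brackets to zero gives the nullclines x + 1.71y = 481 and 0.205x + y = 246.
Substituting y = 246 - 0.205x into the first: x(1 - 1.71·0.205) = 481 - 1.71·246.
So x* = 60.3/0.649 = 92.9, and then y* = 246 - 0.205·92.9 = 227.

x* ≈ 92.9, y* ≈ 227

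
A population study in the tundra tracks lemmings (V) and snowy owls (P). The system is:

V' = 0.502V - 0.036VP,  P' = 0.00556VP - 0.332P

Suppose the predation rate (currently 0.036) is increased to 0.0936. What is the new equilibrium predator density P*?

P* ≈ 5.36

At the interior fixed point, setting dV/dt = 0 with V > 0 fixes P* = (prey growth rate)/(VP coefficient) — independent of the other coefficients.
With the change, P* = 0.502/0.0936 = 5.36; it falls from 13.9.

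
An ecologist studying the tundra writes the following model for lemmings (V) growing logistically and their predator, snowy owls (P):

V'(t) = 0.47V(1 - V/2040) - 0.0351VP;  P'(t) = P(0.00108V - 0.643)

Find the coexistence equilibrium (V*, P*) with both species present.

V* ≈ 595, P* ≈ 9.48

From dP/dt = 0 with P > 0: 0.00108V* = 0.643, so V* = 595.
Substitute into dV/dt = 0: 0.47(1 - 595/2040) = 0.0351P*.
The bracket is 0.708, giving P* = 0.333/0.0351 = 9.48.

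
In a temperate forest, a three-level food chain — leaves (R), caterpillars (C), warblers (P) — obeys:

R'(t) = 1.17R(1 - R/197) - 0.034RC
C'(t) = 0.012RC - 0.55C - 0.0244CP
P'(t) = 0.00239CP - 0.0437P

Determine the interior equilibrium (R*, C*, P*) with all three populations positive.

From dP/dt = 0: 0.00239C* = 0.0437, so C* = 18.3.
From dR/dt = 0: 1.17(1 - R*/197) = 0.034·18.3, giving R* = 197·(1 - 0.531) = 92.3.
From dC/dt = 0: 0.012·92.3 - 0.55 = 0.0244P*, so P* = 0.558/0.0244 = 22.9.

R* ≈ 92.3, C* ≈ 18.3, P* ≈ 22.9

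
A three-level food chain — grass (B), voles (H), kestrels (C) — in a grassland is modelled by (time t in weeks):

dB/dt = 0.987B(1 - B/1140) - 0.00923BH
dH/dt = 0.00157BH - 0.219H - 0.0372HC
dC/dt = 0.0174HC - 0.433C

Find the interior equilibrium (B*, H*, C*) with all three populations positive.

B* ≈ 875, H* ≈ 24.9, C* ≈ 31

From dC/dt = 0: 0.0174H* = 0.433, so H* = 24.9.
From dB/dt = 0: 0.987(1 - B*/1140) = 0.00923·24.9, giving B* = 1140·(1 - 0.233) = 875.
From dH/dt = 0: 0.00157·875 - 0.219 = 0.0372C*, so C* = 1.15/0.0372 = 31.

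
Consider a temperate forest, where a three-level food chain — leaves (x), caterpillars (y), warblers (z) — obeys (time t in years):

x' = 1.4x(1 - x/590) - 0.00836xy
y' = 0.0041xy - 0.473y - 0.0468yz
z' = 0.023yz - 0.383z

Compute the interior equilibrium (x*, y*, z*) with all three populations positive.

From dz/dt = 0: 0.023y* = 0.383, so y* = 16.7.
From dx/dt = 0: 1.4(1 - x*/590) = 0.00836·16.7, giving x* = 590·(1 - 0.0994) = 531.
From dy/dt = 0: 0.0041·531 - 0.473 = 0.0468z*, so z* = 1.71/0.0468 = 36.4.

x* ≈ 531, y* ≈ 16.7, z* ≈ 36.4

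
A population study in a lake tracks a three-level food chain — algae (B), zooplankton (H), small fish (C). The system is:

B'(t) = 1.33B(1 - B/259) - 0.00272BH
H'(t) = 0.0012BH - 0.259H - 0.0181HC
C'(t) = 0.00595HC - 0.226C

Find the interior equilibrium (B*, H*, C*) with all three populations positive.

B* ≈ 239, H* ≈ 38, C* ≈ 1.53

From dC/dt = 0: 0.00595H* = 0.226, so H* = 38.
From dB/dt = 0: 1.33(1 - B*/259) = 0.00272·38, giving B* = 259·(1 - 0.0777) = 239.
From dH/dt = 0: 0.0012·239 - 0.259 = 0.0181C*, so C* = 0.0277/0.0181 = 1.53.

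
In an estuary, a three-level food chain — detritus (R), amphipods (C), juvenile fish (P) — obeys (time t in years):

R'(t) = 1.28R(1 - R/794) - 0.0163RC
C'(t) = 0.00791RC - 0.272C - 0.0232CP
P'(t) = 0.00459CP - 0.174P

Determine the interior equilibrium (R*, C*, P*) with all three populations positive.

From dP/dt = 0: 0.00459C* = 0.174, so C* = 37.9.
From dR/dt = 0: 1.28(1 - R*/794) = 0.0163·37.9, giving R* = 794·(1 - 0.483) = 411.
From dC/dt = 0: 0.00791·411 - 0.272 = 0.0232P*, so P* = 2.98/0.0232 = 128.

R* ≈ 411, C* ≈ 37.9, P* ≈ 128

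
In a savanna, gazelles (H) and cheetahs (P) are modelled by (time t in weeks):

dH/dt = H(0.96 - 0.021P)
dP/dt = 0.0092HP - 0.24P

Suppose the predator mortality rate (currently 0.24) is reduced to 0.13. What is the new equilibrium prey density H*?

H* ≈ 14.1

At the interior fixed point, setting dP/dt = 0 with P > 0 fixes H* = (predator death rate)/(HP coefficient) — independent of the other coefficients.
With the change, H* = 0.13/0.0092 = 14.1; it falls from 26.1.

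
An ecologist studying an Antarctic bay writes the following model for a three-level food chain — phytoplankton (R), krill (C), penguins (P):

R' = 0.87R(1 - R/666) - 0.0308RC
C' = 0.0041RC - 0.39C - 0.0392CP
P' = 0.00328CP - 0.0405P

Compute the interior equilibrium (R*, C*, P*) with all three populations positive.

From dP/dt = 0: 0.00328C* = 0.0405, so C* = 12.3.
From dR/dt = 0: 0.87(1 - R*/666) = 0.0308·12.3, giving R* = 666·(1 - 0.437) = 375.
From dC/dt = 0: 0.0041·375 - 0.39 = 0.0392P*, so P* = 1.15/0.0392 = 29.3.

R* ≈ 375, C* ≈ 12.3, P* ≈ 29.3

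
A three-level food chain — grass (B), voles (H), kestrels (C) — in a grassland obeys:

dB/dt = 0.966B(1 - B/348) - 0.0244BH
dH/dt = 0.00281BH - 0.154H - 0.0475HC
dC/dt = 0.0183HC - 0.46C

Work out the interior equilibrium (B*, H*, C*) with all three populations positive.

From dC/dt = 0: 0.0183H* = 0.46, so H* = 25.1.
From dB/dt = 0: 0.966(1 - B*/348) = 0.0244·25.1, giving B* = 348·(1 - 0.635) = 127.
From dH/dt = 0: 0.00281·127 - 0.154 = 0.0475C*, so C* = 0.203/0.0475 = 4.27.

B* ≈ 127, H* ≈ 25.1, C* ≈ 4.27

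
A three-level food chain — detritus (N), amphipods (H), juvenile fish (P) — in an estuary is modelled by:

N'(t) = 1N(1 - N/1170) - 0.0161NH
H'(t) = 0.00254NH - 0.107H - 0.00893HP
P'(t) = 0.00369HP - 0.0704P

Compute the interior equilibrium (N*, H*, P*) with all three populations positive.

N* ≈ 811, H* ≈ 19.1, P* ≈ 219

From dP/dt = 0: 0.00369H* = 0.0704, so H* = 19.1.
From dN/dt = 0: 1(1 - N*/1170) = 0.0161·19.1, giving N* = 1170·(1 - 0.307) = 811.
From dH/dt = 0: 0.00254·811 - 0.107 = 0.00893P*, so P* = 1.95/0.00893 = 219.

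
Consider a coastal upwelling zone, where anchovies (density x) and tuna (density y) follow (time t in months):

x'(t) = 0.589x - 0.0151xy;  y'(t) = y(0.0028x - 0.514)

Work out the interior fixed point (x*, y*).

x* ≈ 184, y* ≈ 39

Set dy/dt = 0 with y > 0: 0.0028x - 0.514 = 0, so x* = 0.514/0.0028 = 184.
Set dx/dt = 0 with x > 0: 0.589 - 0.0151y = 0, so y* = 0.589/0.0151 = 39.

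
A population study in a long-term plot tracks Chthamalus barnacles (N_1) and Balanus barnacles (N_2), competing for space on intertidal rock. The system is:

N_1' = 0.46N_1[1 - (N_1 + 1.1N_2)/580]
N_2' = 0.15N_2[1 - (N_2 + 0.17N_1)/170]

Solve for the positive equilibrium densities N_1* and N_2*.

Setting both brackets to zero gives the nullclines N_1 + 1.1N_2 = 580 and 0.17N_1 + N_2 = 170.
Substituting N_2 = 170 - 0.17N_1 into the first: N_1(1 - 1.1·0.17) = 580 - 1.1·170.
So N_1* = 393/0.813 = 483, and then N_2* = 170 - 0.17·483 = 87.8.

N_1* ≈ 483, N_2* ≈ 87.8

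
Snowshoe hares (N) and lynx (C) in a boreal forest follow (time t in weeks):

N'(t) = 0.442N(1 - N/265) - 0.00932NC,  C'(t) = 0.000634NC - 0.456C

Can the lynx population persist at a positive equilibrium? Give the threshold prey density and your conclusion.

Threshold N = 719; K < 719, so no, the predator goes extinct.

The predator equation gives dC/dt > 0 only when N > 0.456/0.000634 = 719.
Without the predator, N → K = 265. Since 265 < 719, the predator cannot invade.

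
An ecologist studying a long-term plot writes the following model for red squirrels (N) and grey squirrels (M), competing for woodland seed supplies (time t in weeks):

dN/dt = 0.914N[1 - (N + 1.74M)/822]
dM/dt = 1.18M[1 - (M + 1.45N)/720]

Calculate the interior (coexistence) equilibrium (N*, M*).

Setting both brackets to zero gives the nullclines N + 1.74M = 822 and 1.45N + M = 720.
Substituting M = 720 - 1.45N into the first: N(1 - 1.74·1.45) = 822 - 1.74·720.
So N* = -431/-1.52 = 283, and then M* = 720 - 1.45·283 = 310.

N* ≈ 283, M* ≈ 310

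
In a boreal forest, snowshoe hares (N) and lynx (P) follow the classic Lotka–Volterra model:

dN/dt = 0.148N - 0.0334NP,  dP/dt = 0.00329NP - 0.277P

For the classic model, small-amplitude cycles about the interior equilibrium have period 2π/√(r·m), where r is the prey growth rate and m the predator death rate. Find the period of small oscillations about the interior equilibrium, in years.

T ≈ 31 years

Here r = 0.148 and m = 0.277, so r·m = 0.041.
ω = √0.041 = 0.202 per year, hence T = 2π/ω ≈ 31 years.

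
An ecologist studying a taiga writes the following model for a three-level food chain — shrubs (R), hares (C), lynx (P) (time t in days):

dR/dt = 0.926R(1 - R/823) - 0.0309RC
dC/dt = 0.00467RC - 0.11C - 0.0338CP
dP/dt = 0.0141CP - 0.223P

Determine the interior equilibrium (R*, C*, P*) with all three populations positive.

From dP/dt = 0: 0.0141C* = 0.223, so C* = 15.8.
From dR/dt = 0: 0.926(1 - R*/823) = 0.0309·15.8, giving R* = 823·(1 - 0.528) = 389.
From dC/dt = 0: 0.00467·389 - 0.11 = 0.0338P*, so P* = 1.71/0.0338 = 50.4.

R* ≈ 389, C* ≈ 15.8, P* ≈ 50.4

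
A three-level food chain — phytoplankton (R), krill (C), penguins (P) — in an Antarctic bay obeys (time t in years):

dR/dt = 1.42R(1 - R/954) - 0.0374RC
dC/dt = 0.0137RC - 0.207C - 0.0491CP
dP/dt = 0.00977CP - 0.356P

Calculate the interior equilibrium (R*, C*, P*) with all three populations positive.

R* ≈ 38.4, C* ≈ 36.4, P* ≈ 6.51

From dP/dt = 0: 0.00977C* = 0.356, so C* = 36.4.
From dR/dt = 0: 1.42(1 - R*/954) = 0.0374·36.4, giving R* = 954·(1 - 0.96) = 38.4.
From dC/dt = 0: 0.0137·38.4 - 0.207 = 0.0491P*, so P* = 0.32/0.0491 = 6.51.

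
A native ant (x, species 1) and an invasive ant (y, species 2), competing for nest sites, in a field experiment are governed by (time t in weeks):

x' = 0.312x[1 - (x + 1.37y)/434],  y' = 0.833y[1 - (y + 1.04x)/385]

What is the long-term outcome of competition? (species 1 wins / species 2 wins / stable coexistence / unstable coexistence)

Compare the nullcline intercepts: K1/α12 = 434/1.37 = 317 < K2 = 385; K2/α21 = 385/1.04 = 370 < K1 = 434.
Since both are reversed, neither can invade when rare; the interior point is a saddle.

unstable coexistence (outcome depends on initial conditions)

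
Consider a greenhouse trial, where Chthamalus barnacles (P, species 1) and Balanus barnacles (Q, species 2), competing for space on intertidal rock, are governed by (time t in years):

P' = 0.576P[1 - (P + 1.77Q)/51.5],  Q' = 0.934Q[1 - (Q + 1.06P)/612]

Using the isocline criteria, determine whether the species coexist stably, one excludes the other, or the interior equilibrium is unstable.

species 2 excludes species 1

Compare the nullcline intercepts: K1/α12 = 51.5/1.77 = 29.1 < K2 = 612; K2/α21 = 612/1.06 = 577 > K1 = 51.5.
Since the inequalities point opposite ways, species 2 can invade but species 1 cannot.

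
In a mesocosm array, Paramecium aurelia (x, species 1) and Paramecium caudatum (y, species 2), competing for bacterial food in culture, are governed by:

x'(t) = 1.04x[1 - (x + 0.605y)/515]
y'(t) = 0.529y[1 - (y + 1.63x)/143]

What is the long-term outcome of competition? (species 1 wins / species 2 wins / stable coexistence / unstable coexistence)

Compare the nullcline intercepts: K1/α12 = 515/0.605 = 851 > K2 = 143; K2/α21 = 143/1.63 = 87.7 < K1 = 515.
Since the inequalities point opposite ways, species 1 can invade but species 2 cannot.

species 1 excludes species 2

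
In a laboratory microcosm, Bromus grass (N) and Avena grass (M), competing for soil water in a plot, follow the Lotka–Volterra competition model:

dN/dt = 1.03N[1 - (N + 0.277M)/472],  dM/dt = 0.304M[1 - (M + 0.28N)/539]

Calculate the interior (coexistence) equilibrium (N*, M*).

N* ≈ 350, M* ≈ 441

Setting both brackets to zero gives the nullclines N + 0.277M = 472 and 0.28N + M = 539.
Substituting M = 539 - 0.28N into the first: N(1 - 0.277·0.28) = 472 - 0.277·539.
So N* = 323/0.922 = 350, and then M* = 539 - 0.28·350 = 441.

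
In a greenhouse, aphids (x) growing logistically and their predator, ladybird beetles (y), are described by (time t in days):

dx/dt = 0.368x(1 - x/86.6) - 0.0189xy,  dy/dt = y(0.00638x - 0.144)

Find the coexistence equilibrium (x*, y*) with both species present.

From dy/dt = 0 with y > 0: 0.00638x* = 0.144, so x* = 22.6.
Substitute into dx/dt = 0: 0.368(1 - 22.6/86.6) = 0.0189y*.
The bracket is 0.739, giving y* = 0.272/0.0189 = 14.4.

x* ≈ 22.6, y* ≈ 14.4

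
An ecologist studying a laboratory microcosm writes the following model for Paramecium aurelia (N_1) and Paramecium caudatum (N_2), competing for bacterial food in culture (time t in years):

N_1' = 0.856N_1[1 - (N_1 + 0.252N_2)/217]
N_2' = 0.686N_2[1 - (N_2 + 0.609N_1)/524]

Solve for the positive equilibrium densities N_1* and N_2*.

Setting both brackets to zero gives the nullclines N_1 + 0.252N_2 = 217 and 0.609N_1 + N_2 = 524.
Substituting N_2 = 524 - 0.609N_1 into the first: N_1(1 - 0.252·0.609) = 217 - 0.252·524.
So N_1* = 85/0.847 = 100, and then N_2* = 524 - 0.609·100 = 463.

N_1* ≈ 100, N_2* ≈ 463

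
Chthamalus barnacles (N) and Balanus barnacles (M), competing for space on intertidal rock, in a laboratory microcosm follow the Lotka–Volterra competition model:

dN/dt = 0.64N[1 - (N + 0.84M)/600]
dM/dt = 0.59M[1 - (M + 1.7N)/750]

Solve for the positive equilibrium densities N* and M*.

N* ≈ 70.1, M* ≈ 631

Setting both brackets to zero gives the nullclines N + 0.84M = 600 and 1.7N + M = 750.
Substituting M = 750 - 1.7N into the first: N(1 - 0.84·1.7) = 600 - 0.84·750.
So N* = -30/-0.428 = 70.1, and then M* = 750 - 1.7·70.1 = 631.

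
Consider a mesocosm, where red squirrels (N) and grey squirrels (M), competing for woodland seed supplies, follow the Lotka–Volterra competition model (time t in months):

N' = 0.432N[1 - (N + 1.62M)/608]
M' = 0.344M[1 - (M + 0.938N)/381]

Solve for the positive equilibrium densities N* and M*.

Setting both brackets to zero gives the nullclines N + 1.62M = 608 and 0.938N + M = 381.
Substituting M = 381 - 0.938N into the first: N(1 - 1.62·0.938) = 608 - 1.62·381.
So N* = -9.22/-0.52 = 17.7, and then M* = 381 - 0.938·17.7 = 364.

N* ≈ 17.7, M* ≈ 364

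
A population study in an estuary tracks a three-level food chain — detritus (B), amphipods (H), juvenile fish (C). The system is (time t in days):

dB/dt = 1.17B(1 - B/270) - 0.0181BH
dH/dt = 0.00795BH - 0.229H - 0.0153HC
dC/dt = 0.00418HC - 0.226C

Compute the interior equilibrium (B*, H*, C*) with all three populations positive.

B* ≈ 44.2, H* ≈ 54.1, C* ≈ 7.98

From dC/dt = 0: 0.00418H* = 0.226, so H* = 54.1.
From dB/dt = 0: 1.17(1 - B*/270) = 0.0181·54.1, giving B* = 270·(1 - 0.836) = 44.2.
From dH/dt = 0: 0.00795·44.2 - 0.229 = 0.0153C*, so C* = 0.122/0.0153 = 7.98.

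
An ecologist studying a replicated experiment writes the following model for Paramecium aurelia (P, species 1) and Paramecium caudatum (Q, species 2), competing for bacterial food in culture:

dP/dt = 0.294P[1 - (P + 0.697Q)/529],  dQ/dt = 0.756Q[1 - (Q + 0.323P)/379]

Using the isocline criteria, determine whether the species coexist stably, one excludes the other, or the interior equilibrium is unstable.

Compare the nullcline intercepts: K1/α12 = 529/0.697 = 759 > K2 = 379; K2/α21 = 379/0.323 = 1170 > K1 = 529.
Since both inequalities hold, each species can invade when rare, so the interior equilibrium is stable.

stable coexistence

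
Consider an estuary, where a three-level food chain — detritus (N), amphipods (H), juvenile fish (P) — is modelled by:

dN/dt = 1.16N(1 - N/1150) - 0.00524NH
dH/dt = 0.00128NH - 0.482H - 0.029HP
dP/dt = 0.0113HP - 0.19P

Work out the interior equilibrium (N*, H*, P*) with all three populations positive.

From dP/dt = 0: 0.0113H* = 0.19, so H* = 16.8.
From dN/dt = 0: 1.16(1 - N*/1150) = 0.00524·16.8, giving N* = 1150·(1 - 0.076) = 1060.
From dH/dt = 0: 0.00128·1060 - 0.482 = 0.029P*, so P* = 0.878/0.029 = 30.3.

N* ≈ 1060, H* ≈ 16.8, P* ≈ 30.3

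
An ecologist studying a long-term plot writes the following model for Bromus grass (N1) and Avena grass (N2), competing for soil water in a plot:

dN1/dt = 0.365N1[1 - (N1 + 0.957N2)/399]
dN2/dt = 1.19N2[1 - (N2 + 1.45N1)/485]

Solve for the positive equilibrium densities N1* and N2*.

Setting both brackets to zero gives the nullclines N1 + 0.957N2 = 399 and 1.45N1 + N2 = 485.
Substituting N2 = 485 - 1.45N1 into the first: N1(1 - 0.957·1.45) = 399 - 0.957·485.
So N1* = -65.1/-0.388 = 168, and then N2* = 485 - 1.45·168 = 241.

N1* ≈ 168, N2* ≈ 241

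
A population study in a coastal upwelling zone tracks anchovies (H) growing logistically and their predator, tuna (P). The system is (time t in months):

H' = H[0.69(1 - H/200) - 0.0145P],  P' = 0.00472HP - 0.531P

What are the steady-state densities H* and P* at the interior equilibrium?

From dP/dt = 0 with P > 0: 0.00472H* = 0.531, so H* = 112.
Substitute into dH/dt = 0: 0.69(1 - 112/200) = 0.0145P*.
The bracket is 0.438, giving P* = 0.302/0.0145 = 20.8.

H* ≈ 112, P* ≈ 20.8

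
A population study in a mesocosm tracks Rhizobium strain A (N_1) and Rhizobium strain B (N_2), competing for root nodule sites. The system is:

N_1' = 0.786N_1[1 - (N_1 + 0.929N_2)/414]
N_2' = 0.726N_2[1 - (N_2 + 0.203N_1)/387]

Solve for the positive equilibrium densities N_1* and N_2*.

N_1* ≈ 67.1, N_2* ≈ 373

Setting both brackets to zero gives the nullclines N_1 + 0.929N_2 = 414 and 0.203N_1 + N_2 = 387.
Substituting N_2 = 387 - 0.203N_1 into the first: N_1(1 - 0.929·0.203) = 414 - 0.929·387.
So N_1* = 54.5/0.811 = 67.1, and then N_2* = 387 - 0.203·67.1 = 373.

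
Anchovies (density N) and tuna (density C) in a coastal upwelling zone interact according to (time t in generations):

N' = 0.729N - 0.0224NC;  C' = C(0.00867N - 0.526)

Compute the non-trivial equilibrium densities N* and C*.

N* ≈ 60.7, C* ≈ 32.5

Set dC/dt = 0 with C > 0: 0.00867N - 0.526 = 0, so N* = 0.526/0.00867 = 60.7.
Set dN/dt = 0 with N > 0: 0.729 - 0.0224C = 0, so C* = 0.729/0.0224 = 32.5.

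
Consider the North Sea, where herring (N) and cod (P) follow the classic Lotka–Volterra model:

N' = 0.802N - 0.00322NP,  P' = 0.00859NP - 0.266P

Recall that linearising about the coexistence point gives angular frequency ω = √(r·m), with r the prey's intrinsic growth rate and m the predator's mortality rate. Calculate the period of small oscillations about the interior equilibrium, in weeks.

T ≈ 13.6 weeks

Here r = 0.802 and m = 0.266, so r·m = 0.213.
ω = √0.213 = 0.462 per week, hence T = 2π/ω ≈ 13.6 weeks.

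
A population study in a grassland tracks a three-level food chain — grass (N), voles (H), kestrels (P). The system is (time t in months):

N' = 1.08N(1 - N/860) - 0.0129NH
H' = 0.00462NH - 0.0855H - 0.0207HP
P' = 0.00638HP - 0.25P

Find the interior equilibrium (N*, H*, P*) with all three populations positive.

N* ≈ 457, H* ≈ 39.2, P* ≈ 98

From dP/dt = 0: 0.00638H* = 0.25, so H* = 39.2.
From dN/dt = 0: 1.08(1 - N*/860) = 0.0129·39.2, giving N* = 860·(1 - 0.468) = 457.
From dH/dt = 0: 0.00462·457 - 0.0855 = 0.0207P*, so P* = 2.03/0.0207 = 98.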